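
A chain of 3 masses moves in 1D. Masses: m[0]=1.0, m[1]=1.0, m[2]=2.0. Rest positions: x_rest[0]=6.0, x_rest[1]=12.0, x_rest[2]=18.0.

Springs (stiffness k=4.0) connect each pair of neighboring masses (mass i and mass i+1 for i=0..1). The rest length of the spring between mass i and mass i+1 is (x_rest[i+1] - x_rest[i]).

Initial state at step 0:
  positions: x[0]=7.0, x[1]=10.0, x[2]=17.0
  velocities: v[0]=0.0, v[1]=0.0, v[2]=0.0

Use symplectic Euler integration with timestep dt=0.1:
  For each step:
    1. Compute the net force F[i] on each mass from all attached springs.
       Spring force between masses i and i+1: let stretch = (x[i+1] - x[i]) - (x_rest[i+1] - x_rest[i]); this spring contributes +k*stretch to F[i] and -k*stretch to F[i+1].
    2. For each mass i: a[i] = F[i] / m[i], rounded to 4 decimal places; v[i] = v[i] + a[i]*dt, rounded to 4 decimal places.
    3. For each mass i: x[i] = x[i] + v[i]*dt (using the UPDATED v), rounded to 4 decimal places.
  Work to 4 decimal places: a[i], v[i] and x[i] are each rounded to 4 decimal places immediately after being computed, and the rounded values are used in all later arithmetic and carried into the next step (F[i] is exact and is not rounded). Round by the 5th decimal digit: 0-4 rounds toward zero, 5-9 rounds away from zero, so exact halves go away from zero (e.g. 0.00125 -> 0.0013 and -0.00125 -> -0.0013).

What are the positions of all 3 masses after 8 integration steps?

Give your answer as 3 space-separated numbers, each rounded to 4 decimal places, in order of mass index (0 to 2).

Step 0: x=[7.0000 10.0000 17.0000] v=[0.0000 0.0000 0.0000]
Step 1: x=[6.8800 10.1600 16.9800] v=[-1.2000 1.6000 -0.2000]
Step 2: x=[6.6512 10.4616 16.9436] v=[-2.2880 3.0160 -0.3640]
Step 3: x=[6.3348 10.8701 16.8976] v=[-3.1638 4.0846 -0.4604]
Step 4: x=[5.9598 11.3383 16.8510] v=[-3.7497 4.6815 -0.4659]
Step 5: x=[5.5600 11.8118 16.8142] v=[-3.9983 4.7352 -0.3684]
Step 6: x=[5.1702 12.2353 16.7973] v=[-3.8976 4.2354 -0.1689]
Step 7: x=[4.8230 12.5587 16.8092] v=[-3.4716 3.2342 0.1187]
Step 8: x=[4.5453 12.7427 16.8561] v=[-2.7773 1.8401 0.4686]

Answer: 4.5453 12.7427 16.8561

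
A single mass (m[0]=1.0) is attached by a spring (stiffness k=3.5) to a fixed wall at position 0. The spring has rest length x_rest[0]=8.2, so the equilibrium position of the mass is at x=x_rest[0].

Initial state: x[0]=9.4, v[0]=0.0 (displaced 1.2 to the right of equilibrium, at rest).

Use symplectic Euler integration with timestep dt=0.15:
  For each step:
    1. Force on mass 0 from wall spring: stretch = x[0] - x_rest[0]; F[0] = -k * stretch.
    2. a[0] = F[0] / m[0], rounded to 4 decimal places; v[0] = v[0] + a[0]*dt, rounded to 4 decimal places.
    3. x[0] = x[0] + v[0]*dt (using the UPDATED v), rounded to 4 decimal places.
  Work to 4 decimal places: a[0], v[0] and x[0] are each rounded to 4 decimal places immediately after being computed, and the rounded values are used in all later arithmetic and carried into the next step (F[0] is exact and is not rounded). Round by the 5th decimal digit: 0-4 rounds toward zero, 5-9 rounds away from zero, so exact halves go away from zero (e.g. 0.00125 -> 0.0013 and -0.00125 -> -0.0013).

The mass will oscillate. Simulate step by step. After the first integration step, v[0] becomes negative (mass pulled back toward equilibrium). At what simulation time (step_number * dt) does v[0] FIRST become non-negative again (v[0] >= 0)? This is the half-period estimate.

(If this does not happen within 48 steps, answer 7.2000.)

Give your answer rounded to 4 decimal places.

Answer: 1.8000

Derivation:
Step 0: x=[9.4000] v=[0.0000]
Step 1: x=[9.3055] v=[-0.6300]
Step 2: x=[9.1239] v=[-1.2104]
Step 3: x=[8.8696] v=[-1.6955]
Step 4: x=[8.5626] v=[-2.0470]
Step 5: x=[8.2270] v=[-2.2374]
Step 6: x=[7.8893] v=[-2.2516]
Step 7: x=[7.5760] v=[-2.0885]
Step 8: x=[7.3119] v=[-1.7609]
Step 9: x=[7.1177] v=[-1.2946]
Step 10: x=[7.0087] v=[-0.7264]
Step 11: x=[6.9936] v=[-0.1010]
Step 12: x=[7.0735] v=[0.5324]
First v>=0 after going negative at step 12, time=1.8000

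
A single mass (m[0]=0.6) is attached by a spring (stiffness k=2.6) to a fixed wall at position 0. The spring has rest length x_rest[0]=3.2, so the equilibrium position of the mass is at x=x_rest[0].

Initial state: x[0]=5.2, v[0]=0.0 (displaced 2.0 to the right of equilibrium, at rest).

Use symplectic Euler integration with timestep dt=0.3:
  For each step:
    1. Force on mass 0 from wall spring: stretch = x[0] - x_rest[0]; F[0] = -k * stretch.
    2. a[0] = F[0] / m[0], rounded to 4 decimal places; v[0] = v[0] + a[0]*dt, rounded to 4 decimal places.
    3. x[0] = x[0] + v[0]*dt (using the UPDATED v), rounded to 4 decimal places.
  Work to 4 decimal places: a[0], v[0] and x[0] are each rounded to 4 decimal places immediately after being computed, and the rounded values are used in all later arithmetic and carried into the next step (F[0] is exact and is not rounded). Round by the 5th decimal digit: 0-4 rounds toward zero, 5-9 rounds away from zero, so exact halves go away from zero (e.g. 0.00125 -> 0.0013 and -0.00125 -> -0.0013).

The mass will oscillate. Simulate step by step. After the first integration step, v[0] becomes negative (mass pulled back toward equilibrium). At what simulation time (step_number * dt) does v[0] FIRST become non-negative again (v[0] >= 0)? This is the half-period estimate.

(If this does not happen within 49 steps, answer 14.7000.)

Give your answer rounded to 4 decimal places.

Step 0: x=[5.2000] v=[0.0000]
Step 1: x=[4.4200] v=[-2.6000]
Step 2: x=[3.1642] v=[-4.1860]
Step 3: x=[1.9224] v=[-4.1395]
Step 4: x=[1.1788] v=[-2.4786]
Step 5: x=[1.2235] v=[0.1490]
First v>=0 after going negative at step 5, time=1.5000

Answer: 1.5000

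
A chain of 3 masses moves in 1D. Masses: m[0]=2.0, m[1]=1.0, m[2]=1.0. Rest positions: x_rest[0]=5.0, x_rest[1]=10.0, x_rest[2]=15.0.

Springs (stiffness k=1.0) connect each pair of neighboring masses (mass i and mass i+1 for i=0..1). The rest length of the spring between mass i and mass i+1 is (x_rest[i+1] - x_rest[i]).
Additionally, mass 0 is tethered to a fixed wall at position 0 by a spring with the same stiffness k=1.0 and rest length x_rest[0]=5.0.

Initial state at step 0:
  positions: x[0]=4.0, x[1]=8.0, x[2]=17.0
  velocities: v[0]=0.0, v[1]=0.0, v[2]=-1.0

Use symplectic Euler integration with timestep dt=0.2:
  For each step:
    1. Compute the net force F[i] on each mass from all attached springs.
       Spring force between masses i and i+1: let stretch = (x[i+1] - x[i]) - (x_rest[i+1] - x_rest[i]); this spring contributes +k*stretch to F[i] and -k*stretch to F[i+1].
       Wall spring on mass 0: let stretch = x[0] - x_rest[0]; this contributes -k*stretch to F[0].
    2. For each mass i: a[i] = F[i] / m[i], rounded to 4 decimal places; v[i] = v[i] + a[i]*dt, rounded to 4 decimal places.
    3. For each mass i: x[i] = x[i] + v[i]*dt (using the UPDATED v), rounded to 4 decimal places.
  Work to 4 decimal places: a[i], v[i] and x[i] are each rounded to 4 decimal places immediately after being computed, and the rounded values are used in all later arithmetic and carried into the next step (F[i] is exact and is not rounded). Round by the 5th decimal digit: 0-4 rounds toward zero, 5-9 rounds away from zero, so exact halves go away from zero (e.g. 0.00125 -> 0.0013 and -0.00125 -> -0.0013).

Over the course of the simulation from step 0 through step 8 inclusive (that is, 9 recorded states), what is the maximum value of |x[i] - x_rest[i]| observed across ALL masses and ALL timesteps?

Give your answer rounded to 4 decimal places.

Step 0: x=[4.0000 8.0000 17.0000] v=[0.0000 0.0000 -1.0000]
Step 1: x=[4.0000 8.2000 16.6400] v=[0.0000 1.0000 -1.8000]
Step 2: x=[4.0040 8.5696 16.1424] v=[0.0200 1.8480 -2.4880]
Step 3: x=[4.0192 9.0595 15.5419] v=[0.0762 2.4494 -3.0026]
Step 4: x=[4.0549 9.6071 14.8821] v=[0.1783 2.7378 -3.2991]
Step 5: x=[4.1205 10.1436 14.2113] v=[0.3280 2.6824 -3.3541]
Step 6: x=[4.2242 10.6019 13.5778] v=[0.5183 2.2913 -3.1676]
Step 7: x=[4.3709 10.9241 13.0252] v=[0.7337 1.6109 -2.7628]
Step 8: x=[4.5613 11.0682 12.5886] v=[0.9519 0.7205 -2.1830]
Max displacement = 2.4114

Answer: 2.4114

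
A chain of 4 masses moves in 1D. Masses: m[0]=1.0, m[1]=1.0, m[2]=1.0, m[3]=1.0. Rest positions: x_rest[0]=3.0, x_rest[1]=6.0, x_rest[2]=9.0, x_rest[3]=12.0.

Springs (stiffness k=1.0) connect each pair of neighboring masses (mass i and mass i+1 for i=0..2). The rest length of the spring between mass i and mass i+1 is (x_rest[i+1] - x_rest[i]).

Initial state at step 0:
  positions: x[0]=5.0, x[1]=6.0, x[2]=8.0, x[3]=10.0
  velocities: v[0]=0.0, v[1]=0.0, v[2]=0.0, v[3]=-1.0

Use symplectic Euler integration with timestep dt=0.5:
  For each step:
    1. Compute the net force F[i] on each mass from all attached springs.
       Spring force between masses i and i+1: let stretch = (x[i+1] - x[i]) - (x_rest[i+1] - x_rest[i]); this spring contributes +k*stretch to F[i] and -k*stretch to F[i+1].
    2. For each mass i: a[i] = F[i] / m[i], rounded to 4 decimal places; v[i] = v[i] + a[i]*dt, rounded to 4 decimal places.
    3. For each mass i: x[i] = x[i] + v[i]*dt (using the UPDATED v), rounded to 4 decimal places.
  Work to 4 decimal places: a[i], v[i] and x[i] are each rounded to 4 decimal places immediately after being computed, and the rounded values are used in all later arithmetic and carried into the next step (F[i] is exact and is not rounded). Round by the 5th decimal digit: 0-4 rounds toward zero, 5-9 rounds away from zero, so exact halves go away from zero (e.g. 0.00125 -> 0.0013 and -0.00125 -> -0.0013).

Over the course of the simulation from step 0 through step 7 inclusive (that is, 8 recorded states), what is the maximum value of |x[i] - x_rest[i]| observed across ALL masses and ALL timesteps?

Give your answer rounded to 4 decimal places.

Step 0: x=[5.0000 6.0000 8.0000 10.0000] v=[0.0000 0.0000 0.0000 -1.0000]
Step 1: x=[4.5000 6.2500 8.0000 9.7500] v=[-1.0000 0.5000 0.0000 -0.5000]
Step 2: x=[3.6875 6.5000 8.0000 9.8125] v=[-1.6250 0.5000 0.0000 0.1250]
Step 3: x=[2.8281 6.4219 8.0782 10.1719] v=[-1.7188 -0.1563 0.1563 0.7188]
Step 4: x=[2.1172 5.8594 8.2657 10.7579] v=[-1.4219 -1.1251 0.3750 1.1720]
Step 5: x=[1.5918 4.9629 8.4747 11.4709] v=[-1.0508 -1.7931 0.4180 1.4259]
Step 6: x=[1.1592 4.1015 8.5548 12.1848] v=[-0.8653 -1.7228 0.1602 1.4278]
Step 7: x=[0.7121 3.6179 8.4291 12.7412] v=[-0.8942 -0.9673 -0.2515 1.1128]
Max displacement = 2.3821

Answer: 2.3821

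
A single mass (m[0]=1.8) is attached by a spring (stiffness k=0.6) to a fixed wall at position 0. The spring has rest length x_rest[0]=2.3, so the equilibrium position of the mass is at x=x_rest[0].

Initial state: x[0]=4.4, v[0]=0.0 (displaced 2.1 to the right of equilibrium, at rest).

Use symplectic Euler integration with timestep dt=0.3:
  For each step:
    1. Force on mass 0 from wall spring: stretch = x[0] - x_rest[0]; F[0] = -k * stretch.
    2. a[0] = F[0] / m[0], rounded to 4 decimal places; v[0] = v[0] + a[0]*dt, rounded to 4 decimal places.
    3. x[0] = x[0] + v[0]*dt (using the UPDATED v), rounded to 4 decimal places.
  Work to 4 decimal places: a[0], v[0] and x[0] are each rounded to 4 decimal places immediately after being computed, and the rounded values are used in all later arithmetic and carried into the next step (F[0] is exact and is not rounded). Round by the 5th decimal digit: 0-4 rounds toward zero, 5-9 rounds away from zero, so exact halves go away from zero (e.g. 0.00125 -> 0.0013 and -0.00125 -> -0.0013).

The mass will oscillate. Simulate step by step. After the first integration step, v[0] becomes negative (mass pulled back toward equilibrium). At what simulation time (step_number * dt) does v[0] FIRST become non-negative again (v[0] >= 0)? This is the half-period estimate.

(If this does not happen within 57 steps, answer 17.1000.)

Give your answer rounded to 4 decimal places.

Answer: 5.7000

Derivation:
Step 0: x=[4.4000] v=[0.0000]
Step 1: x=[4.3370] v=[-0.2100]
Step 2: x=[4.2129] v=[-0.4137]
Step 3: x=[4.0314] v=[-0.6050]
Step 4: x=[3.7980] v=[-0.7781]
Step 5: x=[3.5196] v=[-0.9279]
Step 6: x=[3.2046] v=[-1.0499]
Step 7: x=[2.8625] v=[-1.1404]
Step 8: x=[2.5035] v=[-1.1967]
Step 9: x=[2.1384] v=[-1.2170]
Step 10: x=[1.7782] v=[-1.2008]
Step 11: x=[1.4336] v=[-1.1486]
Step 12: x=[1.1150] v=[-1.0620]
Step 13: x=[0.8320] v=[-0.9435]
Step 14: x=[0.5930] v=[-0.7967]
Step 15: x=[0.4052] v=[-0.6260]
Step 16: x=[0.2743] v=[-0.4365]
Step 17: x=[0.2041] v=[-0.2339]
Step 18: x=[0.1968] v=[-0.0243]
Step 19: x=[0.2526] v=[0.1860]
First v>=0 after going negative at step 19, time=5.7000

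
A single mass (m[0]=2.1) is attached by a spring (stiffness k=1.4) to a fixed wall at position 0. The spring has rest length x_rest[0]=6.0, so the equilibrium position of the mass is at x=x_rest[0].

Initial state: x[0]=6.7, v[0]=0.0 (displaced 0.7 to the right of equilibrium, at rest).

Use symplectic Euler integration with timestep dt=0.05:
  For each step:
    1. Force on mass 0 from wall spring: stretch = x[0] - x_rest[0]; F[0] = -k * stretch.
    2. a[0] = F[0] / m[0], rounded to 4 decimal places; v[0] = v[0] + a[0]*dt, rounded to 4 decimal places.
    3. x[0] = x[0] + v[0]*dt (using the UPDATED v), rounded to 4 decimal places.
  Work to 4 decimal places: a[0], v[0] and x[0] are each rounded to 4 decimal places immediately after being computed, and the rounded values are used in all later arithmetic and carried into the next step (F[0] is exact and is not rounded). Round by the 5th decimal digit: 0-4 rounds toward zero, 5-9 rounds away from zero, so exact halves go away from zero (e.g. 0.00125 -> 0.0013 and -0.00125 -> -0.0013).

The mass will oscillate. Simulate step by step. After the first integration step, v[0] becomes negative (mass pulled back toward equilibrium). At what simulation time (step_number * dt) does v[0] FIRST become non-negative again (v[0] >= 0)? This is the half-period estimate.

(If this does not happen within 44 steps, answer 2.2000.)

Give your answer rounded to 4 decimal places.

Answer: 2.2000

Derivation:
Step 0: x=[6.7000] v=[0.0000]
Step 1: x=[6.6988] v=[-0.0233]
Step 2: x=[6.6965] v=[-0.0466]
Step 3: x=[6.6930] v=[-0.0698]
Step 4: x=[6.6884] v=[-0.0929]
Step 5: x=[6.6826] v=[-0.1158]
Step 6: x=[6.6757] v=[-0.1386]
Step 7: x=[6.6676] v=[-0.1611]
Step 8: x=[6.6584] v=[-0.1834]
Step 9: x=[6.6481] v=[-0.2053]
Step 10: x=[6.6368] v=[-0.2269]
Step 11: x=[6.6244] v=[-0.2481]
Step 12: x=[6.6110] v=[-0.2689]
Step 13: x=[6.5965] v=[-0.2893]
Step 14: x=[6.5810] v=[-0.3092]
Step 15: x=[6.5646] v=[-0.3286]
Step 16: x=[6.5472] v=[-0.3474]
Step 17: x=[6.5289] v=[-0.3656]
Step 18: x=[6.5097] v=[-0.3832]
Step 19: x=[6.4897] v=[-0.4002]
Step 20: x=[6.4689] v=[-0.4165]
Step 21: x=[6.4473] v=[-0.4321]
Step 22: x=[6.4250] v=[-0.4470]
Step 23: x=[6.4019] v=[-0.4612]
Step 24: x=[6.3782] v=[-0.4746]
Step 25: x=[6.3538] v=[-0.4872]
Step 26: x=[6.3289] v=[-0.4990]
Step 27: x=[6.3034] v=[-0.5100]
Step 28: x=[6.2774] v=[-0.5201]
Step 29: x=[6.2509] v=[-0.5293]
Step 30: x=[6.2240] v=[-0.5377]
Step 31: x=[6.1967] v=[-0.5452]
Step 32: x=[6.1691] v=[-0.5518]
Step 33: x=[6.1412] v=[-0.5574]
Step 34: x=[6.1131] v=[-0.5621]
Step 35: x=[6.0848] v=[-0.5659]
Step 36: x=[6.0564] v=[-0.5687]
Step 37: x=[6.0279] v=[-0.5706]
Step 38: x=[5.9993] v=[-0.5715]
Step 39: x=[5.9707] v=[-0.5715]
Step 40: x=[5.9422] v=[-0.5705]
Step 41: x=[5.9138] v=[-0.5686]
Step 42: x=[5.8855] v=[-0.5657]
Step 43: x=[5.8574] v=[-0.5619]
Step 44: x=[5.8295] v=[-0.5571]
v[0] did not become non-negative within 44 steps; using fallback time=2.2000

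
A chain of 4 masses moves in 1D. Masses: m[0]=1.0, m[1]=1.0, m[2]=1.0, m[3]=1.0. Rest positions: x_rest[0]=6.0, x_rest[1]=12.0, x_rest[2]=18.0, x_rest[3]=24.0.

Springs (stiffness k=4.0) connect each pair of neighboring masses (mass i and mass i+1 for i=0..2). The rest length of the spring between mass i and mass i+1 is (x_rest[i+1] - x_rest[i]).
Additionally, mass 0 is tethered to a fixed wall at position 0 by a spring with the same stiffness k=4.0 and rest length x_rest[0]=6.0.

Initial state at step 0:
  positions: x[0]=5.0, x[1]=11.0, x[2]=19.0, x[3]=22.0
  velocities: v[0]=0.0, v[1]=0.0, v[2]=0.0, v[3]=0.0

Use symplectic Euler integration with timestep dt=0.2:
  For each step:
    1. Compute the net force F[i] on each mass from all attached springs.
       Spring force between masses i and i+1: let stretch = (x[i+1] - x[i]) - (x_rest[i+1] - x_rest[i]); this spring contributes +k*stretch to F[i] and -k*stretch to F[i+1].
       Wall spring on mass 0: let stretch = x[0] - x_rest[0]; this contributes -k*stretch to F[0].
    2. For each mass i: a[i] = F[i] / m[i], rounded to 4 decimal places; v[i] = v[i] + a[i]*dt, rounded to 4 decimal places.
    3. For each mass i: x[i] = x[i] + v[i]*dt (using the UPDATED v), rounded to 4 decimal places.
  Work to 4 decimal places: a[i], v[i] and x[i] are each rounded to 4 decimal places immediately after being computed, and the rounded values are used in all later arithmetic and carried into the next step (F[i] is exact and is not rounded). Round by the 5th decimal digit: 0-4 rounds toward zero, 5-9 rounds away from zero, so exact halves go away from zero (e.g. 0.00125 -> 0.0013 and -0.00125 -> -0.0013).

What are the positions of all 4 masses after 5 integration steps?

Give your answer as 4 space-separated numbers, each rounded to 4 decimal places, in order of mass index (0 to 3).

Answer: 6.7377 11.5477 15.9755 24.2854

Derivation:
Step 0: x=[5.0000 11.0000 19.0000 22.0000] v=[0.0000 0.0000 0.0000 0.0000]
Step 1: x=[5.1600 11.3200 18.2000 22.4800] v=[0.8000 1.6000 -4.0000 2.4000]
Step 2: x=[5.4800 11.7552 16.9840 23.2352] v=[1.6000 2.1760 -6.0800 3.7760]
Step 3: x=[5.9272 12.0230 15.9316 23.9502] v=[2.2362 1.3389 -5.2621 3.5750]
Step 4: x=[6.4014 11.9408 15.5368 24.3422] v=[2.3711 -0.4109 -1.9741 1.9601]
Step 5: x=[6.7377 11.5477 15.9755 24.2854] v=[1.6815 -1.9656 2.1934 -0.2842]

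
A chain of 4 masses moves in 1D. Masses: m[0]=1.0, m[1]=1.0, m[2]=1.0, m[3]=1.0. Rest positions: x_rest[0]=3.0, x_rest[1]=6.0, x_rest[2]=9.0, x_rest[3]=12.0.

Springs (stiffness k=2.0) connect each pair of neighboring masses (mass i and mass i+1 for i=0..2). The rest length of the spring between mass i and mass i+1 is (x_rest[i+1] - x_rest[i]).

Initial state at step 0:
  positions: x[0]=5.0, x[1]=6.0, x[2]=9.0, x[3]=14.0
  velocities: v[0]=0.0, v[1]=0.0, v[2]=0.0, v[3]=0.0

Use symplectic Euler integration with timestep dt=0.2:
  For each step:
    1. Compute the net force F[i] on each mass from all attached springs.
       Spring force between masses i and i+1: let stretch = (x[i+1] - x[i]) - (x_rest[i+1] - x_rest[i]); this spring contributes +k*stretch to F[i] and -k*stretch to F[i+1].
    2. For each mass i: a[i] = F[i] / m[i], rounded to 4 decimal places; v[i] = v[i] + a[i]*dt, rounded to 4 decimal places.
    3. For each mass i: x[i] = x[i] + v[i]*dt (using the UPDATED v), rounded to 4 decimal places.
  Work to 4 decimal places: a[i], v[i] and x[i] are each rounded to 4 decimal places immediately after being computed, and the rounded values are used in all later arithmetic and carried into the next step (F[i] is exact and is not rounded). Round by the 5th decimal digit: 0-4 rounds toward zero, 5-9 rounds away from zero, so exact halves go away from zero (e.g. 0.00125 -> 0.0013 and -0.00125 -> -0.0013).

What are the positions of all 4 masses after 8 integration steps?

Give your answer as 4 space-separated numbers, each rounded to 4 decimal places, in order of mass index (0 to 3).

Answer: 3.0196 7.9804 10.9804 12.0196

Derivation:
Step 0: x=[5.0000 6.0000 9.0000 14.0000] v=[0.0000 0.0000 0.0000 0.0000]
Step 1: x=[4.8400 6.1600 9.1600 13.8400] v=[-0.8000 0.8000 0.8000 -0.8000]
Step 2: x=[4.5456 6.4544 9.4544 13.5456] v=[-1.4720 1.4720 1.4720 -1.4720]
Step 3: x=[4.1639 6.8361 9.8361 13.1639] v=[-1.9085 1.9085 1.9085 -1.9085]
Step 4: x=[3.7560 7.2440 10.2440 12.7560] v=[-2.0396 2.0396 2.0396 -2.0396]
Step 5: x=[3.3871 7.6129 10.6129 12.3871] v=[-1.8444 1.8444 1.8444 -1.8444]
Step 6: x=[3.1163 7.8837 10.8837 12.1163] v=[-1.3541 1.3541 1.3541 -1.3541]
Step 7: x=[2.9869 8.0131 11.0131 11.9869] v=[-0.6471 0.6471 0.6471 -0.6471]
Step 8: x=[3.0196 7.9804 10.9804 12.0196] v=[0.1634 -0.1634 -0.1634 0.1634]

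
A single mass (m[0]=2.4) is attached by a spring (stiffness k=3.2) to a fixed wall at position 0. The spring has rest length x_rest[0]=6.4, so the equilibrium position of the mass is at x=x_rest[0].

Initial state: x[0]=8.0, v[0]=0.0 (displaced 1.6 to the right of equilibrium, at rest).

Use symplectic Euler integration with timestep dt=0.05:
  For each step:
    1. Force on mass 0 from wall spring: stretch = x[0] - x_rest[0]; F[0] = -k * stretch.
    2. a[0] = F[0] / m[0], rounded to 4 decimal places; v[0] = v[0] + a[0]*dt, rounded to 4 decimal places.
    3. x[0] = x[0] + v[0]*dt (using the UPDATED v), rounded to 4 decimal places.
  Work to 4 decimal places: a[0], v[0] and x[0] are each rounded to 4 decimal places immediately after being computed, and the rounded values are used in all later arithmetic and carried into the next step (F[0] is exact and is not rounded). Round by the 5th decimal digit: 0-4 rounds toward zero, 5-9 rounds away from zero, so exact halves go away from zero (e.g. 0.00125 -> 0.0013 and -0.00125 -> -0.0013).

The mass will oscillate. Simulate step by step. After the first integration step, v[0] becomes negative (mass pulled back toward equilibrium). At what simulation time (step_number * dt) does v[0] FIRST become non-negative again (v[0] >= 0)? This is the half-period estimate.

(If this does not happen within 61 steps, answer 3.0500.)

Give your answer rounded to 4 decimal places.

Step 0: x=[8.0000] v=[0.0000]
Step 1: x=[7.9947] v=[-0.1067]
Step 2: x=[7.9841] v=[-0.2130]
Step 3: x=[7.9682] v=[-0.3186]
Step 4: x=[7.9470] v=[-0.4231]
Step 5: x=[7.9207] v=[-0.5262]
Step 6: x=[7.8893] v=[-0.6276]
Step 7: x=[7.8530] v=[-0.7269]
Step 8: x=[7.8118] v=[-0.8238]
Step 9: x=[7.7659] v=[-0.9179]
Step 10: x=[7.7155] v=[-1.0090]
Step 11: x=[7.6607] v=[-1.0967]
Step 12: x=[7.6017] v=[-1.1807]
Step 13: x=[7.5387] v=[-1.2608]
Step 14: x=[7.4719] v=[-1.3367]
Step 15: x=[7.4015] v=[-1.4082]
Step 16: x=[7.3278] v=[-1.4750]
Step 17: x=[7.2510] v=[-1.5369]
Step 18: x=[7.1713] v=[-1.5936]
Step 19: x=[7.0891] v=[-1.6450]
Step 20: x=[7.0046] v=[-1.6909]
Step 21: x=[6.9180] v=[-1.7312]
Step 22: x=[6.8297] v=[-1.7657]
Step 23: x=[6.7400] v=[-1.7943]
Step 24: x=[6.6492] v=[-1.8170]
Step 25: x=[6.5575] v=[-1.8336]
Step 26: x=[6.4653] v=[-1.8441]
Step 27: x=[6.3729] v=[-1.8485]
Step 28: x=[6.2806] v=[-1.8467]
Step 29: x=[6.1887] v=[-1.8387]
Step 30: x=[6.0975] v=[-1.8246]
Step 31: x=[6.0073] v=[-1.8044]
Step 32: x=[5.9184] v=[-1.7782]
Step 33: x=[5.8311] v=[-1.7461]
Step 34: x=[5.7457] v=[-1.7082]
Step 35: x=[5.6625] v=[-1.6646]
Step 36: x=[5.5817] v=[-1.6154]
Step 37: x=[5.5037] v=[-1.5608]
Step 38: x=[5.4287] v=[-1.5010]
Step 39: x=[5.3569] v=[-1.4362]
Step 40: x=[5.2886] v=[-1.3667]
Step 41: x=[5.2240] v=[-1.2926]
Step 42: x=[5.1633] v=[-1.2142]
Step 43: x=[5.1067] v=[-1.1318]
Step 44: x=[5.0544] v=[-1.0456]
Step 45: x=[5.0066] v=[-0.9559]
Step 46: x=[4.9635] v=[-0.8630]
Step 47: x=[4.9251] v=[-0.7672]
Step 48: x=[4.8917] v=[-0.6689]
Step 49: x=[4.8633] v=[-0.5683]
Step 50: x=[4.8400] v=[-0.4659]
Step 51: x=[4.8219] v=[-0.3619]
Step 52: x=[4.8091] v=[-0.2567]
Step 53: x=[4.8016] v=[-0.1506]
Step 54: x=[4.7994] v=[-0.0440]
Step 55: x=[4.8025] v=[0.0627]
First v>=0 after going negative at step 55, time=2.7500

Answer: 2.7500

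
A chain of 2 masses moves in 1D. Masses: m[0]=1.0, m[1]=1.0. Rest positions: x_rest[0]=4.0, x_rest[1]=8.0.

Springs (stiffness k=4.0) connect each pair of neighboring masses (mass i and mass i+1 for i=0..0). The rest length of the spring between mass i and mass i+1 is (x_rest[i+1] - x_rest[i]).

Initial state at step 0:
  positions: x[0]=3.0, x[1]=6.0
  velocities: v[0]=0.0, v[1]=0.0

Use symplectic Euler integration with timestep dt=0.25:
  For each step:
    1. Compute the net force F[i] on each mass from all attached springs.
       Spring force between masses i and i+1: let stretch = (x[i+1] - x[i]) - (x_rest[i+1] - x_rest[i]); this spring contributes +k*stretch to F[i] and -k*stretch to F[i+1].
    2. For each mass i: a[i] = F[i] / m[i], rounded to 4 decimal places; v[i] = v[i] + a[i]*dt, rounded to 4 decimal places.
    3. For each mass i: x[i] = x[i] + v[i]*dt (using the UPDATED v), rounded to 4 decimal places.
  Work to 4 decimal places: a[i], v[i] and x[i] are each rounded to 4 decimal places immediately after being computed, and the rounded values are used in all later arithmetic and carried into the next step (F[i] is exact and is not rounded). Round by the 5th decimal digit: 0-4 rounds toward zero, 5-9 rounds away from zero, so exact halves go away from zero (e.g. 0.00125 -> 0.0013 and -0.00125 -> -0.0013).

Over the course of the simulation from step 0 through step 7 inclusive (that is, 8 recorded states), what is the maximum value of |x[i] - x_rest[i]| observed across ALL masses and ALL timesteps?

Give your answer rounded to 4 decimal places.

Answer: 2.0312

Derivation:
Step 0: x=[3.0000 6.0000] v=[0.0000 0.0000]
Step 1: x=[2.7500 6.2500] v=[-1.0000 1.0000]
Step 2: x=[2.3750 6.6250] v=[-1.5000 1.5000]
Step 3: x=[2.0625 6.9375] v=[-1.2500 1.2500]
Step 4: x=[1.9688 7.0313] v=[-0.3750 0.3750]
Step 5: x=[2.1407 6.8594] v=[0.6875 -0.6875]
Step 6: x=[2.4923 6.5079] v=[1.4062 -1.4062]
Step 7: x=[2.8478 6.1525] v=[1.4218 -1.4218]
Max displacement = 2.0312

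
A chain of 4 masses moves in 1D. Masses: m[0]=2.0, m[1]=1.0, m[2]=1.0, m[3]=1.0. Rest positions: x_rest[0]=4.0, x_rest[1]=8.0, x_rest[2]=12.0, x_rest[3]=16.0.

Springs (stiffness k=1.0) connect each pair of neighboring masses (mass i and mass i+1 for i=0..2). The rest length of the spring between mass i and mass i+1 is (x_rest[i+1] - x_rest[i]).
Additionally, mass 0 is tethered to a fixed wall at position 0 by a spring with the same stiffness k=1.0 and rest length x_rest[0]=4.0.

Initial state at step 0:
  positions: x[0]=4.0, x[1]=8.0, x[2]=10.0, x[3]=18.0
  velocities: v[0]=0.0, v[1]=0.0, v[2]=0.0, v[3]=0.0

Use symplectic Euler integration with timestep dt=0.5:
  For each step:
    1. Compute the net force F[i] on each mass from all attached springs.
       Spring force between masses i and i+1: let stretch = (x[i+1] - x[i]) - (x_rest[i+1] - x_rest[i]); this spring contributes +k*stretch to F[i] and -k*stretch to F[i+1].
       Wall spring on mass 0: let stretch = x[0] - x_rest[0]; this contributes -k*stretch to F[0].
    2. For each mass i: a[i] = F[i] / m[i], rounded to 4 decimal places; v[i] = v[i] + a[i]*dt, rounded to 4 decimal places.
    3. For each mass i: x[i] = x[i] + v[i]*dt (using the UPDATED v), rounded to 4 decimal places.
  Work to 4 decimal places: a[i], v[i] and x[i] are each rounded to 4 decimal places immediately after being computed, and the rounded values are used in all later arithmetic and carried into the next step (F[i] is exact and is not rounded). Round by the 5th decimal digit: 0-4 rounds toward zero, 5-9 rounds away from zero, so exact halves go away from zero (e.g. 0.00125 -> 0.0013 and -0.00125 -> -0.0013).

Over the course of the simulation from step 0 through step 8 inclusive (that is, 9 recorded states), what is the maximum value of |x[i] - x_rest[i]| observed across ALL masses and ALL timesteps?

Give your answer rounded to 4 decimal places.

Answer: 2.2500

Derivation:
Step 0: x=[4.0000 8.0000 10.0000 18.0000] v=[0.0000 0.0000 0.0000 0.0000]
Step 1: x=[4.0000 7.5000 11.5000 17.0000] v=[0.0000 -1.0000 3.0000 -2.0000]
Step 2: x=[3.9375 7.1250 13.3750 15.6250] v=[-0.1250 -0.7500 3.7500 -2.7500]
Step 3: x=[3.7813 7.5157 14.2500 14.6875] v=[-0.3125 0.7813 1.7500 -1.8750]
Step 4: x=[3.6192 8.6564 13.5508 14.6406] v=[-0.3243 2.2813 -1.3984 -0.0938]
Step 5: x=[3.6343 9.7614 11.9005 15.3213] v=[0.0302 2.2099 -3.3007 1.3613]
Step 6: x=[3.9610 9.8694 10.5706 16.1468] v=[0.6534 0.2159 -2.6599 1.6509]
Step 7: x=[4.5312 8.6756 10.4594 16.5782] v=[1.1403 -2.3877 -0.2224 0.8628]
Step 8: x=[5.0530 6.8916 11.4320 16.4799] v=[1.0436 -3.5680 1.9451 -0.1966]
Max displacement = 2.2500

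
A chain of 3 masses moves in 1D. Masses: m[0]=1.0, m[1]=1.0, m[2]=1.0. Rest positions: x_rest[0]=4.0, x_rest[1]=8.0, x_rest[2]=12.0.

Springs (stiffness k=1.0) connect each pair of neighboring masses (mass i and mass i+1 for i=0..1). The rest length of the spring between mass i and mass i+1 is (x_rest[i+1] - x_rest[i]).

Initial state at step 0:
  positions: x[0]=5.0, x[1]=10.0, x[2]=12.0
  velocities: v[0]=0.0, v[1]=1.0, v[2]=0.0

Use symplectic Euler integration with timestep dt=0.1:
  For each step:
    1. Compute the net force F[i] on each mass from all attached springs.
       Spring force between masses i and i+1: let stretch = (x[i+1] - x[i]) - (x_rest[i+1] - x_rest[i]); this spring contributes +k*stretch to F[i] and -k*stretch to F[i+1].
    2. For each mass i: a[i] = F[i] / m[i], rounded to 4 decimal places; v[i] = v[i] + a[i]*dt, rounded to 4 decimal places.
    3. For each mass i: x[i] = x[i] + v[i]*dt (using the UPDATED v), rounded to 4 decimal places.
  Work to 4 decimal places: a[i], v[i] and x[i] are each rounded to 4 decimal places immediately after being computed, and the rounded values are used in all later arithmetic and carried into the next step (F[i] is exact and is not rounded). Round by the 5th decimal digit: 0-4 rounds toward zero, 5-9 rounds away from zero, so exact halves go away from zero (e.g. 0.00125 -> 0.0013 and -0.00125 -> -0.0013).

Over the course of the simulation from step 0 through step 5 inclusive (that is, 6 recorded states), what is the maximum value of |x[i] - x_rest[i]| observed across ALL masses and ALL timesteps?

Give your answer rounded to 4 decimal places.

Answer: 2.1165

Derivation:
Step 0: x=[5.0000 10.0000 12.0000] v=[0.0000 1.0000 0.0000]
Step 1: x=[5.0100 10.0700 12.0200] v=[0.1000 0.7000 0.2000]
Step 2: x=[5.0306 10.1089 12.0605] v=[0.2060 0.3890 0.4050]
Step 3: x=[5.0620 10.1165 12.1215] v=[0.3138 0.0763 0.6098]
Step 4: x=[5.1039 10.0936 12.2024] v=[0.4193 -0.2287 0.8093]
Step 5: x=[5.1557 10.0419 12.3022] v=[0.5183 -0.5168 0.9984]
Max displacement = 2.1165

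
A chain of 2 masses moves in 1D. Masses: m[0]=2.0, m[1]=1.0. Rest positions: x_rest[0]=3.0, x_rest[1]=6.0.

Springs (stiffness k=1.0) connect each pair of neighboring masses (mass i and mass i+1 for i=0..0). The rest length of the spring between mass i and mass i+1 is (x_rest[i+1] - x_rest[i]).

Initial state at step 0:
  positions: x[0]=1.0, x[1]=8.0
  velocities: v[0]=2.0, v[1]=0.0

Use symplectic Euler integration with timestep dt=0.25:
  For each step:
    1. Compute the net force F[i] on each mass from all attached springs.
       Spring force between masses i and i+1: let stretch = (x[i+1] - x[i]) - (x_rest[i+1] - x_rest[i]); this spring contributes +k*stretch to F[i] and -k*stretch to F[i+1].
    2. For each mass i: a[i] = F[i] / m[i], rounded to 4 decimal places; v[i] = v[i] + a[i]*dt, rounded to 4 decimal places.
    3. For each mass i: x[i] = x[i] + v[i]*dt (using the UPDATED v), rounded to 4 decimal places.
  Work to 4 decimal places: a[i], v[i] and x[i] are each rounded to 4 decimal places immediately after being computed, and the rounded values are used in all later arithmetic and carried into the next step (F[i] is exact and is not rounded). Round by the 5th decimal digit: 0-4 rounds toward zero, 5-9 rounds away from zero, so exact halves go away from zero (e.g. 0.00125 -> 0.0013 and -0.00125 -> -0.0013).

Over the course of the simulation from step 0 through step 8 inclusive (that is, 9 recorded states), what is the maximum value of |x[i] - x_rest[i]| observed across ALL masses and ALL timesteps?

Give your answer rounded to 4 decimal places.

Answer: 3.5125

Derivation:
Step 0: x=[1.0000 8.0000] v=[2.0000 0.0000]
Step 1: x=[1.6250 7.7500] v=[2.5000 -1.0000]
Step 2: x=[2.3477 7.3047] v=[2.8906 -1.7813]
Step 3: x=[3.1315 6.7371] v=[3.1352 -2.2706]
Step 4: x=[3.9342 6.1316] v=[3.2109 -2.4220]
Step 5: x=[4.7119 5.5763] v=[3.1106 -2.2214]
Step 6: x=[5.4228 5.1544] v=[2.8437 -1.6875]
Step 7: x=[6.0316 4.9368] v=[2.4352 -0.8704]
Step 8: x=[6.5125 4.9751] v=[1.9234 0.1533]
Max displacement = 3.5125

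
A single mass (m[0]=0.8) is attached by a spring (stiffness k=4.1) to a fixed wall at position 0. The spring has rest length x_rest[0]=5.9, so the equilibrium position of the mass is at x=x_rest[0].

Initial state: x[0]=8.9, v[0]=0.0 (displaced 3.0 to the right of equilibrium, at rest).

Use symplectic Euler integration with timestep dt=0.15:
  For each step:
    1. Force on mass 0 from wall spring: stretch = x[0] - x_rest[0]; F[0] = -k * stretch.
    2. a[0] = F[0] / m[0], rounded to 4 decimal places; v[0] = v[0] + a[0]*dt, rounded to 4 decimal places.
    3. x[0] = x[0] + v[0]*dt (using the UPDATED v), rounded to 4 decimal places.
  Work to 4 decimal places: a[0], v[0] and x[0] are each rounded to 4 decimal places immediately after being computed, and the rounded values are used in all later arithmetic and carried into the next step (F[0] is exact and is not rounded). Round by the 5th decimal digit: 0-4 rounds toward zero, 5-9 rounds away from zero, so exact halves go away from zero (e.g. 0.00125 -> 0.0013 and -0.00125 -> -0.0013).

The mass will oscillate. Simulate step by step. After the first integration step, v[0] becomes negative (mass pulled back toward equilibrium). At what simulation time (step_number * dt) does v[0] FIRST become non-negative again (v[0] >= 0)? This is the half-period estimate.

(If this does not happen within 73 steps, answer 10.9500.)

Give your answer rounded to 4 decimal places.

Step 0: x=[8.9000] v=[0.0000]
Step 1: x=[8.5541] v=[-2.3063]
Step 2: x=[7.9021] v=[-4.3466]
Step 3: x=[7.0192] v=[-5.8857]
Step 4: x=[6.0073] v=[-6.7461]
Step 5: x=[4.9830] v=[-6.8286]
Step 6: x=[4.0644] v=[-6.1237]
Step 7: x=[3.3575] v=[-4.7126]
Step 8: x=[2.9438] v=[-2.7581]
Step 9: x=[2.8710] v=[-0.4855]
Step 10: x=[3.1475] v=[1.8430]
First v>=0 after going negative at step 10, time=1.5000

Answer: 1.5000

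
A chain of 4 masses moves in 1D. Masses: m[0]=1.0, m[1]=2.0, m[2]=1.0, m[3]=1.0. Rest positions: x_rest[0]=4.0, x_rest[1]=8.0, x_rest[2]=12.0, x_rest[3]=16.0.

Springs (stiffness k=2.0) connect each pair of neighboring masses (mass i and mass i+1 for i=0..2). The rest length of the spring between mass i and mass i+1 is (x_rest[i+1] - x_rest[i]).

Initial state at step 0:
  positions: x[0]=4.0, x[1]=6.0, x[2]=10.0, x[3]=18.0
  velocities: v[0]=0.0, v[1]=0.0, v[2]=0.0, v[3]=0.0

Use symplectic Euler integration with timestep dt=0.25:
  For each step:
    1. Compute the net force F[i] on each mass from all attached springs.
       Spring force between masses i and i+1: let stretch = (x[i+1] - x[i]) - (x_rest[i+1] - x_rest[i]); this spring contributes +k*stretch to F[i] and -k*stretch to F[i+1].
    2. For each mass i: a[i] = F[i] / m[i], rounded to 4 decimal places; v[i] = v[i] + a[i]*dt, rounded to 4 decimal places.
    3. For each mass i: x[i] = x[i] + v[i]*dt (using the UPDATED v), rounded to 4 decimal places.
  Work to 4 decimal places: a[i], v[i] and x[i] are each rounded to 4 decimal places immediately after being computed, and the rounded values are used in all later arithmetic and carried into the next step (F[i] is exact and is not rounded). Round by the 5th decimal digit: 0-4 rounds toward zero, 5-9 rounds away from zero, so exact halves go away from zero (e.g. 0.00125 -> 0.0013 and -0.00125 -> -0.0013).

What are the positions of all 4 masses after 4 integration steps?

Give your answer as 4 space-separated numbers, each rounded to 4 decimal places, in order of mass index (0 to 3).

Step 0: x=[4.0000 6.0000 10.0000 18.0000] v=[0.0000 0.0000 0.0000 0.0000]
Step 1: x=[3.7500 6.1250 10.5000 17.5000] v=[-1.0000 0.5000 2.0000 -2.0000]
Step 2: x=[3.2969 6.3750 11.3281 16.6250] v=[-1.8125 1.0000 3.3125 -3.5000]
Step 3: x=[2.7285 6.7422 12.1992 15.5879] v=[-2.2735 1.4688 3.4844 -4.1485]
Step 4: x=[2.1618 7.1996 12.8118 14.6272] v=[-2.2667 1.8296 2.4503 -3.8429]

Answer: 2.1618 7.1996 12.8118 14.6272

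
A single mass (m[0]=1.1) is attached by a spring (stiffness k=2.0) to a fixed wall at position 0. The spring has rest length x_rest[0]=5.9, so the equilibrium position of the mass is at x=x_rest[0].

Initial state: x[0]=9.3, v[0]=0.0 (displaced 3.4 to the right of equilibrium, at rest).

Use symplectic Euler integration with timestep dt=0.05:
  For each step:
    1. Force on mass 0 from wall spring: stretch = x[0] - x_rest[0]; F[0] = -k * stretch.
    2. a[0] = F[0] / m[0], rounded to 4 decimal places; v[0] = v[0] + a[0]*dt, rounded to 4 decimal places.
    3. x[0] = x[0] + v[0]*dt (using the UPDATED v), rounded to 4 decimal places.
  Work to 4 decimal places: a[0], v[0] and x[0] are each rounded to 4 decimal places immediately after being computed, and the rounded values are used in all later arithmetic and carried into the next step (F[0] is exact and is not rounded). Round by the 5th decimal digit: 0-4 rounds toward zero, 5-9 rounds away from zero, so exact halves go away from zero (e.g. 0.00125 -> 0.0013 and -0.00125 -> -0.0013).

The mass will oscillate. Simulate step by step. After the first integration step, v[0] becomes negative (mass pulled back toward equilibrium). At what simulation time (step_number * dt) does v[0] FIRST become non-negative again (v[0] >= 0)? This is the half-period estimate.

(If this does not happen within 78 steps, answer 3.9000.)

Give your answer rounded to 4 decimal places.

Answer: 2.3500

Derivation:
Step 0: x=[9.3000] v=[0.0000]
Step 1: x=[9.2845] v=[-0.3091]
Step 2: x=[9.2537] v=[-0.6168]
Step 3: x=[9.2076] v=[-0.9217]
Step 4: x=[9.1465] v=[-1.2224]
Step 5: x=[9.0706] v=[-1.5175]
Step 6: x=[8.9803] v=[-1.8057]
Step 7: x=[8.8760] v=[-2.0857]
Step 8: x=[8.7582] v=[-2.3562]
Step 9: x=[8.6274] v=[-2.6160]
Step 10: x=[8.4842] v=[-2.8639]
Step 11: x=[8.3293] v=[-3.0988]
Step 12: x=[8.1633] v=[-3.3196]
Step 13: x=[7.9870] v=[-3.5254]
Step 14: x=[7.8012] v=[-3.7151]
Step 15: x=[7.6068] v=[-3.8879]
Step 16: x=[7.4046] v=[-4.0431]
Step 17: x=[7.1956] v=[-4.1799]
Step 18: x=[6.9807] v=[-4.2977]
Step 19: x=[6.7609] v=[-4.3959]
Step 20: x=[6.5372] v=[-4.4742]
Step 21: x=[6.3106] v=[-4.5321]
Step 22: x=[6.0821] v=[-4.5694]
Step 23: x=[5.8528] v=[-4.5860]
Step 24: x=[5.6237] v=[-4.5817]
Step 25: x=[5.3959] v=[-4.5566]
Step 26: x=[5.1704] v=[-4.5108]
Step 27: x=[4.9482] v=[-4.4445]
Step 28: x=[4.7303] v=[-4.3580]
Step 29: x=[4.5177] v=[-4.2517]
Step 30: x=[4.3114] v=[-4.1260]
Step 31: x=[4.1123] v=[-3.9816]
Step 32: x=[3.9213] v=[-3.8191]
Step 33: x=[3.7393] v=[-3.6392]
Step 34: x=[3.5672] v=[-3.4428]
Step 35: x=[3.4057] v=[-3.2307]
Step 36: x=[3.2555] v=[-3.0039]
Step 37: x=[3.1173] v=[-2.7635]
Step 38: x=[2.9918] v=[-2.5105]
Step 39: x=[2.8795] v=[-2.2461]
Step 40: x=[2.7809] v=[-1.9715]
Step 41: x=[2.6965] v=[-1.6879]
Step 42: x=[2.6267] v=[-1.3967]
Step 43: x=[2.5717] v=[-1.0991]
Step 44: x=[2.5319] v=[-0.7965]
Step 45: x=[2.5074] v=[-0.4903]
Step 46: x=[2.4983] v=[-0.1819]
Step 47: x=[2.5047] v=[0.1273]
First v>=0 after going negative at step 47, time=2.3500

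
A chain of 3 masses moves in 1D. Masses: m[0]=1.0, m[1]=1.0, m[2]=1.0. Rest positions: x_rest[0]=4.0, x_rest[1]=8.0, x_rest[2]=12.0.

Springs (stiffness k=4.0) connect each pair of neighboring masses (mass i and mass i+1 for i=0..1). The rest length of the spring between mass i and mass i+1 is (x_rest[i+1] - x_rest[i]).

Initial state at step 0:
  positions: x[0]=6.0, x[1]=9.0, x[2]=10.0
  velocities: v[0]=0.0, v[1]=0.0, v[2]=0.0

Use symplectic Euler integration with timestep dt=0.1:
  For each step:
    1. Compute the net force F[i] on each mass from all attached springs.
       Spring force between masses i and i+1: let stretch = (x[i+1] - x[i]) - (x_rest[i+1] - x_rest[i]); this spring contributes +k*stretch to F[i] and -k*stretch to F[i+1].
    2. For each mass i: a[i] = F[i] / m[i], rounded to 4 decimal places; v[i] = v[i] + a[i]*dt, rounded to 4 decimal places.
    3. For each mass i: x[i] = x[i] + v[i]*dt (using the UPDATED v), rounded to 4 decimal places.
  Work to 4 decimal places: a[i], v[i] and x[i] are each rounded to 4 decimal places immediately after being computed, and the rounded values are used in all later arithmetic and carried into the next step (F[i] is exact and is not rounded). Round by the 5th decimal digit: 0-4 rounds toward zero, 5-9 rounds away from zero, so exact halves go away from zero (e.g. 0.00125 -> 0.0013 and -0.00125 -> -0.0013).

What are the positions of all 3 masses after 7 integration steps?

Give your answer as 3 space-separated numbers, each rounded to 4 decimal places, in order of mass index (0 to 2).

Step 0: x=[6.0000 9.0000 10.0000] v=[0.0000 0.0000 0.0000]
Step 1: x=[5.9600 8.9200 10.1200] v=[-0.4000 -0.8000 1.2000]
Step 2: x=[5.8784 8.7696 10.3520] v=[-0.8160 -1.5040 2.3200]
Step 3: x=[5.7525 8.5669 10.6807] v=[-1.2595 -2.0275 3.2870]
Step 4: x=[5.5791 8.3361 11.0849] v=[-1.7337 -2.3077 4.0415]
Step 5: x=[5.3560 8.1050 11.5391] v=[-2.2309 -2.3110 4.5420]
Step 6: x=[5.0829 7.9013 12.0159] v=[-2.7313 -2.0370 4.7684]
Step 7: x=[4.7625 7.7495 12.4882] v=[-3.2039 -1.5185 4.7226]

Answer: 4.7625 7.7495 12.4882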